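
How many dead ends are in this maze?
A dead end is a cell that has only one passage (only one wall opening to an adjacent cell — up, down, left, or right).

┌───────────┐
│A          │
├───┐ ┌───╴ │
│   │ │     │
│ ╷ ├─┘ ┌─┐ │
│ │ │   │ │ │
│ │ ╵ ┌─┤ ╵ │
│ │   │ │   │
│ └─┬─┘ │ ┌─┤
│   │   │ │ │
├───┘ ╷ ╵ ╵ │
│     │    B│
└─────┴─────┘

Checking each cell for number of passages:

Dead ends found at positions:
  (0, 0)
  (1, 2)
  (2, 4)
  (3, 3)
  (4, 1)
  (4, 5)
  (5, 0)
Total dead ends: 7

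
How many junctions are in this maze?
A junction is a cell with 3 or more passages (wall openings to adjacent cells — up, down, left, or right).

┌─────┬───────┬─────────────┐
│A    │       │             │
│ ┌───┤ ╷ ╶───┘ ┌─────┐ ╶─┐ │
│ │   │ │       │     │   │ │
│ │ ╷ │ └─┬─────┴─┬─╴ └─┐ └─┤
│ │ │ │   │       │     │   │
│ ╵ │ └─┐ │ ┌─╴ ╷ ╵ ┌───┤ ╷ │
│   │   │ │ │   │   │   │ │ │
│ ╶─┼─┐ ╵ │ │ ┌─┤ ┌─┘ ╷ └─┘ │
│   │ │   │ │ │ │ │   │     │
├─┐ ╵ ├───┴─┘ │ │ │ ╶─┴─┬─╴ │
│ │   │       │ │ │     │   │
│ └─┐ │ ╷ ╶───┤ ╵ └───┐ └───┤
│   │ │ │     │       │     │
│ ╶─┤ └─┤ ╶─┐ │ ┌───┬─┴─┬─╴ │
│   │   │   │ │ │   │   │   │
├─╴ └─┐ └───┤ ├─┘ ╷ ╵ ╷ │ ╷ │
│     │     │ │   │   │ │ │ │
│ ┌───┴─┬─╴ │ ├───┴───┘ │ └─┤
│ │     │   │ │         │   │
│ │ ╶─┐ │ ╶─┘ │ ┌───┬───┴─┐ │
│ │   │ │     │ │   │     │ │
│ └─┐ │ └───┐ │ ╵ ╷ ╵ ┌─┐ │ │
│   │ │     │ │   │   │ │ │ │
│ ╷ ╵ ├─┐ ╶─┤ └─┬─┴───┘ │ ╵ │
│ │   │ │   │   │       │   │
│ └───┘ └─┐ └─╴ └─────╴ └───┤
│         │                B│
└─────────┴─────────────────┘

Checking each cell for number of passages:

Junctions found (3+ passages):
  (0, 4): 3 passages
  (0, 11): 3 passages
  (2, 7): 3 passages
  (2, 10): 3 passages
  (2, 12): 3 passages
  (3, 0): 3 passages
  (3, 8): 3 passages
  (4, 13): 3 passages
  (5, 2): 3 passages
  (5, 4): 3 passages
  (6, 0): 3 passages
  (6, 4): 3 passages
  (6, 7): 3 passages
  (6, 8): 3 passages
  (7, 13): 3 passages
  (8, 1): 3 passages
  (10, 6): 3 passages
  (11, 0): 3 passages
  (11, 4): 3 passages
  (12, 11): 3 passages
  (13, 3): 3 passages
  (13, 7): 3 passages
  (13, 11): 3 passages
Total junctions: 23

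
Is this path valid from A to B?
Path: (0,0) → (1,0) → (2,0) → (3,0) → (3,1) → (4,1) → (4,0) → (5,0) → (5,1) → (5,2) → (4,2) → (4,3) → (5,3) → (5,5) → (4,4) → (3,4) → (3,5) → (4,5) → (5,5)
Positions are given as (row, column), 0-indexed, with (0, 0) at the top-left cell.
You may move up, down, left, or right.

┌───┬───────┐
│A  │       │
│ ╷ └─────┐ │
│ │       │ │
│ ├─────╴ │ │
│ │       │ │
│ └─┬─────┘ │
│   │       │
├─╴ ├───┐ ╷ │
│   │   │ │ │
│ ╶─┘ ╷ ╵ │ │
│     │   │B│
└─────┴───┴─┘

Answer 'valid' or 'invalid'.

Checking path validity:
Result: Invalid move at step 13: cannot move from (5, 3) to (5, 5).

invalid

Correct solution:

┌───┬───────┐
│A  │       │
│ ╷ └─────┐ │
│↓│       │ │
│ ├─────╴ │ │
│↓│       │ │
│ └─┬─────┘ │
│↳ ↓│    ↱ ↓│
├─╴ ├───┐ ╷ │
│↓ ↲│↱ ↓│↑│↓│
│ ╶─┘ ╷ ╵ │ │
│↳ → ↑│↳ ↑│B│
└─────┴───┴─┘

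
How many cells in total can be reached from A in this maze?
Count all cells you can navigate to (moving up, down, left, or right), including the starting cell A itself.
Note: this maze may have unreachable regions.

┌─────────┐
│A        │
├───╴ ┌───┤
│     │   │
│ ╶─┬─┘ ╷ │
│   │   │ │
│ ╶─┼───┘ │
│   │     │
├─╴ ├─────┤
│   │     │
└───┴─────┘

Using BFS/flood-fill to find all reachable cells from A:
Maze size: 5 × 5 = 25 total cells
11 cell(s) are walled off and cannot be reached from A.
Reachable cells: 14

Reachable region (· marks reachable cells):

┌─────────┐
│A · · · ·│
├───╴ ┌───┤
│· · ·│   │
│ ╶─┬─┘ ╷ │
│· ·│   │ │
│ ╶─┼───┘ │
│· ·│     │
├─╴ ├─────┤
│· ·│     │
└───┴─────┘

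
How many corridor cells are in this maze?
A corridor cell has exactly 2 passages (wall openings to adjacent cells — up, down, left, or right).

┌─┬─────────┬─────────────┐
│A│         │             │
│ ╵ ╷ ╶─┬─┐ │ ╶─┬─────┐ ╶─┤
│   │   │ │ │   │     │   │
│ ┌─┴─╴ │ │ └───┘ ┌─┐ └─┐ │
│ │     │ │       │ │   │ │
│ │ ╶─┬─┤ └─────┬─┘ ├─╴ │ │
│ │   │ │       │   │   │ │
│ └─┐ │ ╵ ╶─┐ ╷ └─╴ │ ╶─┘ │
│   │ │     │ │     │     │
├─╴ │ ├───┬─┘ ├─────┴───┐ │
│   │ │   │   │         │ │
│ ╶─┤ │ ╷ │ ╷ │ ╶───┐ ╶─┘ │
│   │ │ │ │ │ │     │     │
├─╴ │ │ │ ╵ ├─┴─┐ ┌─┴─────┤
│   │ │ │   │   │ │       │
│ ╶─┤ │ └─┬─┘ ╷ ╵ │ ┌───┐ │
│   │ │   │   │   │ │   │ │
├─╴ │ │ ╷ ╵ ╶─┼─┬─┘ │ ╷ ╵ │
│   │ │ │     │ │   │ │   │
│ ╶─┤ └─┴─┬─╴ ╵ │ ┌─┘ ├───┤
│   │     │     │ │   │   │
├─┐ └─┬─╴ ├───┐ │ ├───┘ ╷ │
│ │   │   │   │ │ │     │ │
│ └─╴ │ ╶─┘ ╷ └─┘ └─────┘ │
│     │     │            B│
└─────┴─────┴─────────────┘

Counting cells with exactly 2 passages:
Total corridor cells: 135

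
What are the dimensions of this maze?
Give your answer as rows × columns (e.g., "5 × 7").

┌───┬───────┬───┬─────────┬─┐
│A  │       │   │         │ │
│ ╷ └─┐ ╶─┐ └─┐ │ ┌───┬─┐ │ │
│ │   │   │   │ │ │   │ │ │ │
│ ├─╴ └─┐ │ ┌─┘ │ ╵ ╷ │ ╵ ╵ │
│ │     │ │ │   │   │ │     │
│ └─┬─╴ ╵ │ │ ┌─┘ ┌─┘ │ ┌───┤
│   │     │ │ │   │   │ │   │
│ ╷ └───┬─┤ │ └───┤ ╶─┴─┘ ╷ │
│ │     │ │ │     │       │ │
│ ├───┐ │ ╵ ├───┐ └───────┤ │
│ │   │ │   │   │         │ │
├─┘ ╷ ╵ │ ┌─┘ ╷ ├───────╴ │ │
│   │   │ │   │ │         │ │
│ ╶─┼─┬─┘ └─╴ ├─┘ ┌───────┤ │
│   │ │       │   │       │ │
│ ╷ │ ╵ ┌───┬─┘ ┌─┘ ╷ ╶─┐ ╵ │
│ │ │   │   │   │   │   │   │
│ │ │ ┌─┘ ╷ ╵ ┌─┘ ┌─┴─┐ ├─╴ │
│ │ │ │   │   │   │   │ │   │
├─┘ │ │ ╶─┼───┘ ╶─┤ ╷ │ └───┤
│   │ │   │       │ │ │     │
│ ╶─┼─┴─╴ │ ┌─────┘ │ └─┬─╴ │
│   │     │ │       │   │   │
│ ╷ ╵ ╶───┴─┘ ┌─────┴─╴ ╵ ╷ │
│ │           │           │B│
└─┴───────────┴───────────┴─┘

Counting the maze dimensions:
Rows (vertical): 13
Columns (horizontal): 14
Dimensions: 13 × 14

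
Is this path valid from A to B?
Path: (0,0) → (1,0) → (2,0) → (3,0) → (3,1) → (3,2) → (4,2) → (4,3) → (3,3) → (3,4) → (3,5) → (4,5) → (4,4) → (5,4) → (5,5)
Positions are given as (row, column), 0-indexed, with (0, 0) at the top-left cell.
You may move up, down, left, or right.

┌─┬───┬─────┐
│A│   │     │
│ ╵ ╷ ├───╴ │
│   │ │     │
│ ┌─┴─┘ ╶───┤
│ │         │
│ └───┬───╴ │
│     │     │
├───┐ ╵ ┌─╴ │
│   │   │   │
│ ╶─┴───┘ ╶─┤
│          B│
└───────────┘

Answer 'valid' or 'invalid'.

Checking path validity:
Result: All consecutive moves are passable.

valid

Correct solution:

┌─┬───┬─────┐
│A│   │     │
│ ╵ ╷ ├───╴ │
│↓  │ │     │
│ ┌─┴─┘ ╶───┤
│↓│         │
│ └───┬───╴ │
│↳ → ↓│↱ → ↓│
├───┐ ╵ ┌─╴ │
│   │↳ ↑│↓ ↲│
│ ╶─┴───┘ ╶─┤
│        ↳ B│
└───────────┘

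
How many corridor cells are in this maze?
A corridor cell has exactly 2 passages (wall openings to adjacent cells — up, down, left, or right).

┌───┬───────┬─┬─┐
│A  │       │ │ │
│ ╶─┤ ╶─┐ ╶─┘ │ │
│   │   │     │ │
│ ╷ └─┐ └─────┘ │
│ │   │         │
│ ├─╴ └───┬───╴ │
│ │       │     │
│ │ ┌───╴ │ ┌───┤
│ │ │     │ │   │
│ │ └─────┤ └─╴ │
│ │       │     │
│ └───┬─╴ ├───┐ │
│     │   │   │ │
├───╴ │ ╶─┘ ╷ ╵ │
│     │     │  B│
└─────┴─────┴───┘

Counting cells with exactly 2 passages:
Total corridor cells: 52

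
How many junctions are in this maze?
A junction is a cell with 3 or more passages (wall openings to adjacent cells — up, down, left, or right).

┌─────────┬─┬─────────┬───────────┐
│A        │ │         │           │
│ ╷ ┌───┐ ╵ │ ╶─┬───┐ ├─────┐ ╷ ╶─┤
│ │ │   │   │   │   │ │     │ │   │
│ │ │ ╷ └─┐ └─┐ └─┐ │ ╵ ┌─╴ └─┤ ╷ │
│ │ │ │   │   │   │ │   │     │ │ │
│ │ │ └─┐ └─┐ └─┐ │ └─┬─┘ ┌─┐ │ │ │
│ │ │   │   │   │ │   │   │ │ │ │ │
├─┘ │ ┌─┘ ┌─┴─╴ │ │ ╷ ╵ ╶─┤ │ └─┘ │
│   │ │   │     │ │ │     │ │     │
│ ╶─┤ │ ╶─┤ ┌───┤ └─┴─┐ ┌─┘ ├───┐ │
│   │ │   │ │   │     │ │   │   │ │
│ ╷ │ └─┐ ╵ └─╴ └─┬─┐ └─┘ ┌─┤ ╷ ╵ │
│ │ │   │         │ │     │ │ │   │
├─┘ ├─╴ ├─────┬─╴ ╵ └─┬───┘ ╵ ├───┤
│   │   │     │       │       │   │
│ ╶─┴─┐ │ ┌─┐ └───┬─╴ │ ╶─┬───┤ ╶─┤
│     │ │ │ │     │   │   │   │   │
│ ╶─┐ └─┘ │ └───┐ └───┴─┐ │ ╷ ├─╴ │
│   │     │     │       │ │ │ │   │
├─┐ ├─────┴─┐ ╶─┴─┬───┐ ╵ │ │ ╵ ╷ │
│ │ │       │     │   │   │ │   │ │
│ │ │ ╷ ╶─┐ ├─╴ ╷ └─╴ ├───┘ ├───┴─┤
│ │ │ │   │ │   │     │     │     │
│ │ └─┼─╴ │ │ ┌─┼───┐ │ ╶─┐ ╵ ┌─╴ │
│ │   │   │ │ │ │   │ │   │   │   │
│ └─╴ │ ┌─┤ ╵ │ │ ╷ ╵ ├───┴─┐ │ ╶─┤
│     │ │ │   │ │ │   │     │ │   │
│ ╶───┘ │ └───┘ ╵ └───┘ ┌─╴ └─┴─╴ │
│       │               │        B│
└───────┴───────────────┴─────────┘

Checking each cell for number of passages:

Junctions found (3+ passages):
  (0, 1): 3 passages
  (0, 14): 3 passages
  (0, 15): 3 passages
  (1, 5): 3 passages
  (1, 15): 3 passages
  (2, 13): 3 passages
  (3, 2): 3 passages
  (3, 4): 3 passages
  (3, 9): 3 passages
  (4, 11): 4 passages
  (4, 16): 3 passages
  (5, 0): 3 passages
  (6, 5): 3 passages
  (6, 7): 3 passages
  (7, 3): 3 passages
  (7, 8): 3 passages
  (7, 9): 3 passages
  (7, 13): 3 passages
  (8, 0): 3 passages
  (9, 6): 3 passages
  (9, 16): 3 passages
  (10, 3): 3 passages
  (10, 7): 3 passages
  (11, 10): 3 passages
  (11, 13): 3 passages
  (12, 14): 3 passages
  (13, 0): 3 passages
  (14, 7): 3 passages
  (14, 8): 3 passages
  (14, 13): 3 passages
Total junctions: 30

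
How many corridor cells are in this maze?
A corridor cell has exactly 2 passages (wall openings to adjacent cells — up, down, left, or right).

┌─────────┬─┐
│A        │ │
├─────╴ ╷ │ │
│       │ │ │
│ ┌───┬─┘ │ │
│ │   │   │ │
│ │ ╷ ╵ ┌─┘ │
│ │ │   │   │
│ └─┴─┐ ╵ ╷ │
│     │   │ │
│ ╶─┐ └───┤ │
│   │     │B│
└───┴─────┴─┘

Counting cells with exactly 2 passages:
Total corridor cells: 26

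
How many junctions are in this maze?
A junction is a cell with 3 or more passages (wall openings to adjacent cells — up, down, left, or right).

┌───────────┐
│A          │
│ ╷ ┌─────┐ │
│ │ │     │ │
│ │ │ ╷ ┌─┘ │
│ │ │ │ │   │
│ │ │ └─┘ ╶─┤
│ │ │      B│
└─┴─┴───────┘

Checking each cell for number of passages:

Junctions found (3+ passages):
  (0, 1): 3 passages
  (1, 3): 3 passages
  (3, 4): 3 passages
Total junctions: 3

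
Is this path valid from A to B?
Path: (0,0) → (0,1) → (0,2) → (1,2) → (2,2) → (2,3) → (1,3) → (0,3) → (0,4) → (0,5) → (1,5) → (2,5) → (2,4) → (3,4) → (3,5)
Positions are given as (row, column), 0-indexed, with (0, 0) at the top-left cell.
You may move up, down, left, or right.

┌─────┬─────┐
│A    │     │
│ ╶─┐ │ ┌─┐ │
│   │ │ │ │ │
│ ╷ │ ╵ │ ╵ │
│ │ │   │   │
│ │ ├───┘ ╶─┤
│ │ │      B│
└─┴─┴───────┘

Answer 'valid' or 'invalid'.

Checking path validity:
Result: All consecutive moves are passable.

valid

Correct solution:

┌─────┬─────┐
│A → ↓│↱ → ↓│
│ ╶─┐ │ ┌─┐ │
│   │↓│↑│ │↓│
│ ╷ │ ╵ │ ╵ │
│ │ │↳ ↑│↓ ↲│
│ │ ├───┘ ╶─┤
│ │ │    ↳ B│
└─┴─┴───────┘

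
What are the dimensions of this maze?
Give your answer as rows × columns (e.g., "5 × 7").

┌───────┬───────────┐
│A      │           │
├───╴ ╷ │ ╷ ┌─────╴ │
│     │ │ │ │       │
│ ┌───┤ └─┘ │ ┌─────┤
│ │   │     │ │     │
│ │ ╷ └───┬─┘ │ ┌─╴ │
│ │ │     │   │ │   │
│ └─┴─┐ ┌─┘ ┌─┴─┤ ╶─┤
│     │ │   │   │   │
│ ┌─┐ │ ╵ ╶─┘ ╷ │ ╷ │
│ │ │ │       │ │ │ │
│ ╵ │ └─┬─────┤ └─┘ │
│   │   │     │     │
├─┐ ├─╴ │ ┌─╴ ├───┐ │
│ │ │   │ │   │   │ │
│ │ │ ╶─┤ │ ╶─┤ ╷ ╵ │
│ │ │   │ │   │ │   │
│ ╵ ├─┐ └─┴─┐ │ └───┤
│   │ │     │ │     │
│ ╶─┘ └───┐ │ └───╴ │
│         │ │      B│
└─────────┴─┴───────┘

Counting the maze dimensions:
Rows (vertical): 11
Columns (horizontal): 10
Dimensions: 11 × 10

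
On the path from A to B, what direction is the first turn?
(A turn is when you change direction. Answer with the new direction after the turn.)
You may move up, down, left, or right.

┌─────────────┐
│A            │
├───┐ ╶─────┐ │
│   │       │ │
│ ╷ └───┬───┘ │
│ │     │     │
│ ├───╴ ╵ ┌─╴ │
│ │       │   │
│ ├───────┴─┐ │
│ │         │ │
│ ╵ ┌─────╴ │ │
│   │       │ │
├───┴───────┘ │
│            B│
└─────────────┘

Directions: right, right, right, right, right, right, down, down, down, down, down, down
First turn direction: down

Solution:

┌─────────────┐
│A → → → → → ↓│
├───┐ ╶─────┐ │
│   │       │↓│
│ ╷ └───┬───┘ │
│ │     │    ↓│
│ ├───╴ ╵ ┌─╴ │
│ │       │  ↓│
│ ├───────┴─┐ │
│ │         │↓│
│ ╵ ┌─────╴ │ │
│   │       │↓│
├───┴───────┘ │
│            B│
└─────────────┘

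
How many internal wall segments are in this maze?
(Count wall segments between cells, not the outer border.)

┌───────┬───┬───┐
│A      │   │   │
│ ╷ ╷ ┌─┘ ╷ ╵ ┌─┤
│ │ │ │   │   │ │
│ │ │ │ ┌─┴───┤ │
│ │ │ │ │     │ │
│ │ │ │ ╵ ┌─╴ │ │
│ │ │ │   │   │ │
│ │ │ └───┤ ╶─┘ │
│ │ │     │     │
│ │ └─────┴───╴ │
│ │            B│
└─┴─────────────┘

Counting internal wall segments:
Total internal walls: 35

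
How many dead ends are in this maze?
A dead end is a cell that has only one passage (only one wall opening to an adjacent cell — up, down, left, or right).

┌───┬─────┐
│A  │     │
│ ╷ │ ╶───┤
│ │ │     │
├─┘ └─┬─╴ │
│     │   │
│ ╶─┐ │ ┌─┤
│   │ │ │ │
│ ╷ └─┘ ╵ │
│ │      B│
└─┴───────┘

Checking each cell for number of passages:

Dead ends found at positions:
  (0, 4)
  (1, 0)
  (3, 2)
  (3, 4)
  (4, 0)
Total dead ends: 5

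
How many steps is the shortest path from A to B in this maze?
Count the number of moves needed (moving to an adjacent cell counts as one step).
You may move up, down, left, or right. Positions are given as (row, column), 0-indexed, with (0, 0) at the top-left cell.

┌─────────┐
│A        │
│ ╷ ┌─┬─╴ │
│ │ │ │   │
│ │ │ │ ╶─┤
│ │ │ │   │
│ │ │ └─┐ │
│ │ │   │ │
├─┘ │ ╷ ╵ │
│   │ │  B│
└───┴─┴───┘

Using BFS to find shortest path:
Start: (0, 0), End: (4, 4)
Path found:
(0,0) → (0,1) → (0,2) → (0,3) → (0,4) → (1,4) → (1,3) → (2,3) → (2,4) → (3,4) → (4,4)
Number of steps: 10

Solution:

┌─────────┐
│A → → → ↓│
│ ╷ ┌─┬─╴ │
│ │ │ │↓ ↲│
│ │ │ │ ╶─┤
│ │ │ │↳ ↓│
│ │ │ └─┐ │
│ │ │   │↓│
├─┘ │ ╷ ╵ │
│   │ │  B│
└───┴─┴───┘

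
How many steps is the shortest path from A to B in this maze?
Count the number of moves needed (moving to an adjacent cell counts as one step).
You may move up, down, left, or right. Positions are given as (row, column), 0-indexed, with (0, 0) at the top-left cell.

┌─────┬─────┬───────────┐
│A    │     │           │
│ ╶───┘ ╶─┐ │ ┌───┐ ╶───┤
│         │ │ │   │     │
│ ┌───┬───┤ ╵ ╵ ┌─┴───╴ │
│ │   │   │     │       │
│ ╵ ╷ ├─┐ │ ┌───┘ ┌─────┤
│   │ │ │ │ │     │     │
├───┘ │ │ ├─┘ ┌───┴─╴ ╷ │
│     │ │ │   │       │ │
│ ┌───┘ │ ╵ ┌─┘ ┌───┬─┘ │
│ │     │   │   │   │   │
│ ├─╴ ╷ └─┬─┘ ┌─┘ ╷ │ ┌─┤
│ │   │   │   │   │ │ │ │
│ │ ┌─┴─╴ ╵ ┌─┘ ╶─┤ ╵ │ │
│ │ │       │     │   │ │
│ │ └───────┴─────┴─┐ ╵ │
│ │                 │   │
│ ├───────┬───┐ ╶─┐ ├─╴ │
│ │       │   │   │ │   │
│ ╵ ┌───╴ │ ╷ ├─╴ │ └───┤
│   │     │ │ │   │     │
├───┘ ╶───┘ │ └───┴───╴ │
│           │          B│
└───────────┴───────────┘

Using BFS to find shortest path:
Start: (0, 0), End: (11, 11)
Path found:
(0,0) → (1,0) → (2,0) → (3,0) → (3,1) → (2,1) → (2,2) → (3,2) → (4,2) → (4,1) → (4,0) → (5,0) → (6,0) → (7,0) → (8,0) → (9,0) → (10,0) → (10,1) → (9,1) → (9,2) → (9,3) → (9,4) → (10,4) → (10,3) → (10,2) → (11,2) → (11,3) → (11,4) → (11,5) → (10,5) → (9,5) → (9,6) → (10,6) → (11,6) → (11,7) → (11,8) → (11,9) → (11,10) → (11,11)
Number of steps: 38

Solution:

┌─────┬─────┬───────────┐
│A    │     │           │
│ ╶───┘ ╶─┐ │ ┌───┐ ╶───┤
│↓        │ │ │   │     │
│ ┌───┬───┤ ╵ ╵ ┌─┴───╴ │
│↓│↱ ↓│   │     │       │
│ ╵ ╷ ├─┐ │ ┌───┘ ┌─────┤
│↳ ↑│↓│ │ │ │     │     │
├───┘ │ │ ├─┘ ┌───┴─╴ ╷ │
│↓ ← ↲│ │ │   │       │ │
│ ┌───┘ │ ╵ ┌─┘ ┌───┬─┘ │
│↓│     │   │   │   │   │
│ ├─╴ ╷ └─┬─┘ ┌─┘ ╷ │ ┌─┤
│↓│   │   │   │   │ │ │ │
│ │ ┌─┴─╴ ╵ ┌─┘ ╶─┤ ╵ │ │
│↓│ │       │     │   │ │
│ │ └───────┴─────┴─┐ ╵ │
│↓│                 │   │
│ ├───────┬───┐ ╶─┐ ├─╴ │
│↓│↱ → → ↓│↱ ↓│   │ │   │
│ ╵ ┌───╴ │ ╷ ├─╴ │ └───┤
│↳ ↑│↓ ← ↲│↑│↓│   │     │
├───┘ ╶───┘ │ └───┴───╴ │
│    ↳ → → ↑│↳ → → → → B│
└───────────┴───────────┘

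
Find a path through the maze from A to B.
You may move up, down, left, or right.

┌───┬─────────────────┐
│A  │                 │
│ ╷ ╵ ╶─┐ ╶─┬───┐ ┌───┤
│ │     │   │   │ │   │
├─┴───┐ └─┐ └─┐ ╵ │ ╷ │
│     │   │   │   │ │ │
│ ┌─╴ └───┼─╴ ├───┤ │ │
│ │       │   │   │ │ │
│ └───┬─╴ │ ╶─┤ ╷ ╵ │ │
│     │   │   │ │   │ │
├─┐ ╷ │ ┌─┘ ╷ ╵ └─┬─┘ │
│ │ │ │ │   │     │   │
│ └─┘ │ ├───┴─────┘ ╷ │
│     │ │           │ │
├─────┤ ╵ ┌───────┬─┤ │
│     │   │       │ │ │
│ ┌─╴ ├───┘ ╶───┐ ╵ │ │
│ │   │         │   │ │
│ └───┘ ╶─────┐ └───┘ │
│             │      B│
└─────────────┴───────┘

Finding the shortest path through the maze:
Path length: 33 steps
Directions: right → down → right → up → right → right → down → right → down → right → down → left → down → right → down → right → up → up → right → down → right → up → up → up → right → down → down → down → down → down → down → down → down

Solution:

┌───┬─────────────────┐
│A ↓│↱ → ↓            │
│ ╷ ╵ ╶─┐ ╶─┬───┐ ┌───┤
│ │↳ ↑  │↳ ↓│   │ │↱ ↓│
├─┴───┐ └─┐ └─┐ ╵ │ ╷ │
│     │   │↳ ↓│   │↑│↓│
│ ┌─╴ └───┼─╴ ├───┤ │ │
│ │       │↓ ↲│↱ ↓│↑│↓│
│ └───┬─╴ │ ╶─┤ ╷ ╵ │ │
│     │   │↳ ↓│↑│↳ ↑│↓│
├─┐ ╷ │ ┌─┘ ╷ ╵ └─┬─┘ │
│ │ │ │ │   │↳ ↑  │  ↓│
│ └─┘ │ ├───┴─────┘ ╷ │
│     │ │           │↓│
├─────┤ ╵ ┌───────┬─┤ │
│     │   │       │ │↓│
│ ┌─╴ ├───┘ ╶───┐ ╵ │ │
│ │   │         │   │↓│
│ └───┘ ╶─────┐ └───┘ │
│             │      B│
└─────────────┴───────┘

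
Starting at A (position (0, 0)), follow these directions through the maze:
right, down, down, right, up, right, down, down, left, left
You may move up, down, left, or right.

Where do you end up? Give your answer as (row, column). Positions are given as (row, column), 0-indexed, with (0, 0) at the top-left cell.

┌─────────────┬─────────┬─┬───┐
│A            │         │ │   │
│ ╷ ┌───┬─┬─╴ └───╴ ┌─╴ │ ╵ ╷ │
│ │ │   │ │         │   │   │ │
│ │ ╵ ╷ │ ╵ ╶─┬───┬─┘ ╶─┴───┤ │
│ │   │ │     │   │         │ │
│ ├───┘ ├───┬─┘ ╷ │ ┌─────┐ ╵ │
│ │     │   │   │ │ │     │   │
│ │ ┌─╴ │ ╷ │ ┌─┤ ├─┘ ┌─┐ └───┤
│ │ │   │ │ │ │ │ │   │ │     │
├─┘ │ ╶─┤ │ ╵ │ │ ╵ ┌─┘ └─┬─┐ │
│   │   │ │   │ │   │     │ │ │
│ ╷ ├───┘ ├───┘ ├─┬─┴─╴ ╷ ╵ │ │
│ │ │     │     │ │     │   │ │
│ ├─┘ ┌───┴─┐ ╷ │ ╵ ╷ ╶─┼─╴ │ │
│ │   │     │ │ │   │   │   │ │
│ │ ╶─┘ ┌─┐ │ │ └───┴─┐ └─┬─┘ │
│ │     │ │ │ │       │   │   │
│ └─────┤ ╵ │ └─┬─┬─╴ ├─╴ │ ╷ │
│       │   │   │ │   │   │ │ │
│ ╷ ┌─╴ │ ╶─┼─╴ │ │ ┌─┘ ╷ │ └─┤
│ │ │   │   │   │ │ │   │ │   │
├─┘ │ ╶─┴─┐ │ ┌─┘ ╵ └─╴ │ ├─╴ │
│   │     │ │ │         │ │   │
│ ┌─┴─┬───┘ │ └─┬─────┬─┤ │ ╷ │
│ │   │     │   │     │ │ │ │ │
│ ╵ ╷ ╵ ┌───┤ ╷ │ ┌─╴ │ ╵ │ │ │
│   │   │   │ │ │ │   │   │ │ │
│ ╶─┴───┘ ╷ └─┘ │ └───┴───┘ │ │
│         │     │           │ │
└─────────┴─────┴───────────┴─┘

Following directions step by step:
Start: (0, 0)
  right: (0, 0) → (0, 1)
  down: (0, 1) → (1, 1)
  down: (1, 1) → (2, 1)
  right: (2, 1) → (2, 2)
  up: (2, 2) → (1, 2)
  right: (1, 2) → (1, 3)
  down: (1, 3) → (2, 3)
  down: (2, 3) → (3, 3)
  left: (3, 3) → (3, 2)
  left: (3, 2) → (3, 1)
Final position: (3, 1)

Path taken:

┌─────────────┬─────────┬─┬───┐
│A ↓          │         │ │   │
│ ╷ ┌───┬─┬─╴ └───╴ ┌─╴ │ ╵ ╷ │
│ │↓│↱ ↓│ │         │   │   │ │
│ │ ╵ ╷ │ ╵ ╶─┬───┬─┘ ╶─┴───┤ │
│ │↳ ↑│↓│     │   │         │ │
│ ├───┘ ├───┬─┘ ╷ │ ┌─────┐ ╵ │
│ │B ← ↲│   │   │ │ │     │   │
│ │ ┌─╴ │ ╷ │ ┌─┤ ├─┘ ┌─┐ └───┤
│ │ │   │ │ │ │ │ │   │ │     │
├─┘ │ ╶─┤ │ ╵ │ │ ╵ ┌─┘ └─┬─┐ │
│   │   │ │   │ │   │     │ │ │
│ ╷ ├───┘ ├───┘ ├─┬─┴─╴ ╷ ╵ │ │
│ │ │     │     │ │     │   │ │
│ ├─┘ ┌───┴─┐ ╷ │ ╵ ╷ ╶─┼─╴ │ │
│ │   │     │ │ │   │   │   │ │
│ │ ╶─┘ ┌─┐ │ │ └───┴─┐ └─┬─┘ │
│ │     │ │ │ │       │   │   │
│ └─────┤ ╵ │ └─┬─┬─╴ ├─╴ │ ╷ │
│       │   │   │ │   │   │ │ │
│ ╷ ┌─╴ │ ╶─┼─╴ │ │ ┌─┘ ╷ │ └─┤
│ │ │   │   │   │ │ │   │ │   │
├─┘ │ ╶─┴─┐ │ ┌─┘ ╵ └─╴ │ ├─╴ │
│   │     │ │ │         │ │   │
│ ┌─┴─┬───┘ │ └─┬─────┬─┤ │ ╷ │
│ │   │     │   │     │ │ │ │ │
│ ╵ ╷ ╵ ┌───┤ ╷ │ ┌─╴ │ ╵ │ │ │
│   │   │   │ │ │ │   │   │ │ │
│ ╶─┴───┘ ╷ └─┘ │ └───┴───┘ │ │
│         │     │           │ │
└─────────┴─────┴───────────┴─┘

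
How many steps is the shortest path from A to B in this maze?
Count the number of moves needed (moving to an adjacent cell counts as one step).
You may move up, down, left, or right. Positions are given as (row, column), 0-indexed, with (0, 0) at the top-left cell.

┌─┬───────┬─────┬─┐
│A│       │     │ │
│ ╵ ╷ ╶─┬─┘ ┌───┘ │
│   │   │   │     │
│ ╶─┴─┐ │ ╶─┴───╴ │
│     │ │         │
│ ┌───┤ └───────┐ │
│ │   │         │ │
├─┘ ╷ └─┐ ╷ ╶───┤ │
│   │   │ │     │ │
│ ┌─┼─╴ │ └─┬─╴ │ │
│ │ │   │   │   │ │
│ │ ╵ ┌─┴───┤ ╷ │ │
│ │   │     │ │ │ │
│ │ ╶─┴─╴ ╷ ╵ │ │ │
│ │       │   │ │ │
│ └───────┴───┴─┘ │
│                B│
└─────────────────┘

Using BFS to find shortest path:
Start: (0, 0), End: (8, 8)
Path found:
(0,0) → (1,0) → (1,1) → (0,1) → (0,2) → (1,2) → (1,3) → (2,3) → (3,3) → (3,4) → (3,5) → (4,5) → (4,6) → (4,7) → (5,7) → (5,6) → (6,6) → (7,6) → (7,5) → (6,5) → (6,4) → (7,4) → (7,3) → (7,2) → (7,1) → (6,1) → (6,2) → (5,2) → (5,3) → (4,3) → (4,2) → (3,2) → (3,1) → (4,1) → (4,0) → (5,0) → (6,0) → (7,0) → (8,0) → (8,1) → (8,2) → (8,3) → (8,4) → (8,5) → (8,6) → (8,7) → (8,8)
Number of steps: 46

Solution:

┌─┬───────┬─────┬─┐
│A│↱ ↓    │     │ │
│ ╵ ╷ ╶─┬─┘ ┌───┘ │
│↳ ↑│↳ ↓│   │     │
│ ╶─┴─┐ │ ╶─┴───╴ │
│     │↓│         │
│ ┌───┤ └───────┐ │
│ │↓ ↰│↳ → ↓    │ │
├─┘ ╷ └─┐ ╷ ╶───┤ │
│↓ ↲│↑ ↰│ │↳ → ↓│ │
│ ┌─┼─╴ │ └─┬─╴ │ │
│↓│ │↱ ↑│   │↓ ↲│ │
│ │ ╵ ┌─┴───┤ ╷ │ │
│↓│↱ ↑│  ↓ ↰│↓│ │ │
│ │ ╶─┴─╴ ╷ ╵ │ │ │
│↓│↑ ← ← ↲│↑ ↲│ │ │
│ └───────┴───┴─┘ │
│↳ → → → → → → → B│
└─────────────────┘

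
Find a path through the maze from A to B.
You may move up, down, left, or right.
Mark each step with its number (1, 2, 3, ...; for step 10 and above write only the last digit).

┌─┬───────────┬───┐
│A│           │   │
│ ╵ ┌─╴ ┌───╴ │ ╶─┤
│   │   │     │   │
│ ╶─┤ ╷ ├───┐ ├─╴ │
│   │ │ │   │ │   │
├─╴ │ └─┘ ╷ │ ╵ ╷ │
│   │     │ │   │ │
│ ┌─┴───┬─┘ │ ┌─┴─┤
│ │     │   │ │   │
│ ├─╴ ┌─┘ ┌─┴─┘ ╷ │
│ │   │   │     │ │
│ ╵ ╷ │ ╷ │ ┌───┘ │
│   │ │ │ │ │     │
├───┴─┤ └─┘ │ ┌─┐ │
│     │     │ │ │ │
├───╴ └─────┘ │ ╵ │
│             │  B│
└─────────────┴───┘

Finding the shortest path through the maze:
Path length: 32 steps
Directions: down → right → up → right → right → down → left → down → down → right → right → up → right → down → down → left → down → left → down → down → right → right → up → up → right → right → up → right → down → down → down → down

Solution:

┌─┬───────────┬───┐
│A│3 4 5      │   │
│ ╵ ┌─╴ ┌───╴ │ ╶─┤
│1 2│7 6│     │   │
│ ╶─┤ ╷ ├───┐ ├─╴ │
│   │8│ │2 3│ │   │
├─╴ │ └─┘ ╷ │ ╵ ╷ │
│   │9 0 1│4│   │ │
│ ┌─┴───┬─┘ │ ┌─┴─┤
│ │     │6 5│ │7 8│
│ ├─╴ ┌─┘ ┌─┴─┘ ╷ │
│ │   │8 7│4 5 6│9│
│ ╵ ╷ │ ╷ │ ┌───┘ │
│   │ │9│ │3│    0│
├───┴─┤ └─┘ │ ┌─┐ │
│     │0 1 2│ │ │1│
├───╴ └─────┘ │ ╵ │
│             │  B│
└─────────────┴───┘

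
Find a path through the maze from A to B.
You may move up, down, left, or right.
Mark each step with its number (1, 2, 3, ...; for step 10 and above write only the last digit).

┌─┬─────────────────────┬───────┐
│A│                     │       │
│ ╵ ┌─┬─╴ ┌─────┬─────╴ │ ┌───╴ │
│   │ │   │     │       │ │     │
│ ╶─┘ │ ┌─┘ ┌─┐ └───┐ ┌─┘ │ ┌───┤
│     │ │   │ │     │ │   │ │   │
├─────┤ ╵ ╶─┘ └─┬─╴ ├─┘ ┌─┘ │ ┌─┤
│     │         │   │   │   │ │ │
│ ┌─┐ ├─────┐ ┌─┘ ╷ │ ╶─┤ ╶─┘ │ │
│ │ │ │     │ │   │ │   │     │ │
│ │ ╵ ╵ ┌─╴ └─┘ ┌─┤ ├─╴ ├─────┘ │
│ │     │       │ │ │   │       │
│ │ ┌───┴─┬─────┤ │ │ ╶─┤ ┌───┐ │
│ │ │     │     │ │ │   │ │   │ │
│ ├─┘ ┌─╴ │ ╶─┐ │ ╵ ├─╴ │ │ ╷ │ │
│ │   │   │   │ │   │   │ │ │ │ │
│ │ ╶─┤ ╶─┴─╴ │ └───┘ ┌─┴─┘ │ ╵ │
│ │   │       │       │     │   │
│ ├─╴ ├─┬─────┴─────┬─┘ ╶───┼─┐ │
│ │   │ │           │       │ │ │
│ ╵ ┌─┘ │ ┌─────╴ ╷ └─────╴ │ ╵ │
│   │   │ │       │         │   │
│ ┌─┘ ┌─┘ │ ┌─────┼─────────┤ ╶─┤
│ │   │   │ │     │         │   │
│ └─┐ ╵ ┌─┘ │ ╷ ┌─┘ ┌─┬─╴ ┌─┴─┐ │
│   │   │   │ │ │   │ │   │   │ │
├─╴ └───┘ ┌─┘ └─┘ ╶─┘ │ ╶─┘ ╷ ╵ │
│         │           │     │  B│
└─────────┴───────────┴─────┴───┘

Finding the shortest path through the maze:
Path length: 82 steps
Directions: down → right → up → right → right → right → down → left → down → down → right → up → right → up → right → right → down → right → right → down → left → down → left → down → left → left → up → left → left → down → left → up → up → left → left → down → down → down → down → down → down → down → down → down → right → down → right → right → right → up → right → up → up → right → right → right → up → right → down → right → right → right → right → up → left → left → up → right → right → up → up → right → down → down → right → down → down → left → down → right → down → down

Solution:

┌─┬─────────────────────┬───────┐
│A│3 4 5 6              │       │
│ ╵ ┌─┬─╴ ┌─────┬─────╴ │ ┌───╴ │
│1 2│ │8 7│4 5 6│       │ │     │
│ ╶─┘ │ ┌─┘ ┌─┐ └───┐ ┌─┘ │ ┌───┤
│     │9│2 3│ │7 8 9│ │   │ │   │
├─────┤ ╵ ╶─┘ └─┬─╴ ├─┘ ┌─┘ │ ┌─┤
│5 4 3│0 1      │1 0│   │   │ │ │
│ ┌─┐ ├─────┐ ┌─┘ ╷ │ ╶─┤ ╶─┘ │ │
│6│ │2│9 8 7│ │3 2│ │   │     │ │
│ │ ╵ ╵ ┌─╴ └─┘ ┌─┤ ├─╴ ├─────┘ │
│7│  1 0│  6 5 4│ │ │   │       │
│ │ ┌───┴─┬─────┤ │ │ ╶─┤ ┌───┐ │
│8│ │     │     │ │ │   │ │1 2│ │
│ ├─┘ ┌─╴ │ ╶─┐ │ ╵ ├─╴ │ │ ╷ │ │
│9│   │   │   │ │   │   │ │0│3│ │
│ │ ╶─┤ ╶─┴─╴ │ └───┘ ┌─┴─┘ │ ╵ │
│0│   │       │       │7 8 9│4 5│
│ ├─╴ ├─┬─────┴─────┬─┘ ╶───┼─┐ │
│1│   │ │        7 8│  6 5 4│ │6│
│ ╵ ┌─┘ │ ┌─────╴ ╷ └─────╴ │ ╵ │
│2  │   │ │3 4 5 6│9 0 1 2 3│8 7│
│ ┌─┘ ┌─┘ │ ┌─────┼─────────┤ ╶─┤
│3│   │   │2│     │         │9 0│
│ └─┐ ╵ ┌─┘ │ ╷ ┌─┘ ┌─┬─╴ ┌─┴─┐ │
│4 5│   │0 1│ │ │   │ │   │   │1│
├─╴ └───┘ ┌─┘ └─┘ ╶─┘ │ ╶─┘ ╷ ╵ │
│  6 7 8 9│           │     │  B│
└─────────┴───────────┴─────┴───┘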